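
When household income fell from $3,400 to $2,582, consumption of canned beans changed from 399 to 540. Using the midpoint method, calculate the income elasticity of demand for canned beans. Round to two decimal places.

%ΔQ = (540 − 399)/[(399+540)/2] = 141/469.5 ≈ 0.3003.
%ΔY = (2,582 − 3,400)/[(3,400+2,582)/2] = -818/2991 ≈ -0.2735.
E_I = %ΔQ/%ΔY ≈ -1.10.
E_I < 0: inferior good.

-1.10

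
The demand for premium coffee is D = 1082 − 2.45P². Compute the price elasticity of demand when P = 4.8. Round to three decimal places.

At P = 4.8, D = 1025.552.
dD/dP = −2·2.45·P = −23.52.
Point elasticity E = (dD/dP)·(P/D) = -23.52 × 4.8/1025.552 ≈ -0.110.
|E| < 1, so demand is inelastic at this price.

-0.110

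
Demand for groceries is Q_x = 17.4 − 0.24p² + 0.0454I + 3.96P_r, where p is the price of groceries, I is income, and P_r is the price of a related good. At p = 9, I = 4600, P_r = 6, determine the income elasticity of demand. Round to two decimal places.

0.91

First evaluate Q_x: 17.4 − 0.24(9)² + 0.0454(4600) + 3.96(6) = 17.4 − 19.44 + 208.84 + 23.76 = 230.56.
∂Q_x/∂I = +0.0454, so E_I = 0.0454·(4600/230.56) ≈ 0.91.
E_I ∈ (0,1): normal good (necessity).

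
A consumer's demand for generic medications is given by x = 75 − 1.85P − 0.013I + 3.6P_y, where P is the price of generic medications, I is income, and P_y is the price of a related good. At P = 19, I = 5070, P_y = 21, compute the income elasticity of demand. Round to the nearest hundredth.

At the given point, x = 75 − 1.85(19) − 0.013(5070) + 3.6(21) = 75 − 35.15 − 65.91 + 75.6 = 49.54.
∂x/∂I = −0.013, so E_I = -0.013·(5070/49.54) ≈ -1.33.
E_I < 0: inferior good.

-1.33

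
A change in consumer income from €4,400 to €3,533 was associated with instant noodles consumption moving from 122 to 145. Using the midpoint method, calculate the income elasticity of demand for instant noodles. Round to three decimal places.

-0.788

%ΔQ = (145 − 122)/[(122+145)/2] = 23/133.5 ≈ 0.1723.
%ΔM = (3,533 − 4,400)/[(4,400+3,533)/2] = -867/3966.5 ≈ -0.2186.
E_I = %ΔQ/%ΔM ≈ -0.788.
E_I < 0: inferior good.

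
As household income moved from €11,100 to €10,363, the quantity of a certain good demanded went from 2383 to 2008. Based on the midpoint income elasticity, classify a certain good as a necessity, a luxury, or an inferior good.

luxury

%ΔQ = (2008 − 2383)/[(2383+2008)/2] = -375/2195.5 ≈ -0.1708.
%ΔM = (10,363 − 11,100)/[(11,100+10,363)/2] = -737/10731.5 ≈ -0.0687.
E_I = %ΔQ/%ΔM ≈ 2.487.
E_I > 1: normal good (luxury).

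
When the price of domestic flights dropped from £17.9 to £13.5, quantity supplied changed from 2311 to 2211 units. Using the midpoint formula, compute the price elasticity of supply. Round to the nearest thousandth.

0.158

%ΔQ = (2211 − 2311)/[(2311 + 2211)/2] = -100/2261 ≈ -0.0442.
%Δp = (13.5 − 17.9)/[(17.9 + 13.5)/2] = -4.4/15.7 ≈ -0.2803.
Arc elasticity E = %ΔQ/%Δp ≈ -0.0442/-0.2803 ≈ 0.158.
|E| < 1: supply is inelastic over this range.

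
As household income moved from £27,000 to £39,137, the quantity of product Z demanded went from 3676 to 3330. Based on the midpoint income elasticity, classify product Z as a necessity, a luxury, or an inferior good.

%ΔQ = (3330 − 3676)/[(3676+3330)/2] = -346/3503 ≈ -0.0988.
%ΔI = (39,137 − 27,000)/[(27,000+39,137)/2] = 12137/33068.5 ≈ 0.3670.
E_I = %ΔQ/%ΔI ≈ -0.269.
E_I < 0: inferior good.

inferior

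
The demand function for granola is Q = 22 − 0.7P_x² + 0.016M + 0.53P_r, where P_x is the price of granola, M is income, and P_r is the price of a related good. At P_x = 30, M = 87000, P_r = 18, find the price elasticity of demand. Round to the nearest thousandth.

Substituting, Q = 22 − 0.7(30)² + 0.016(87000) + 0.53(18) = 22 − 630 + 1392 + 9.54 = 793.54.
∂Q/∂P_x = −2·0.7·P_x = -42, so E_p = -42·(30/793.54) ≈ -1.588.
|E_p| > 1: demand is elastic.

-1.588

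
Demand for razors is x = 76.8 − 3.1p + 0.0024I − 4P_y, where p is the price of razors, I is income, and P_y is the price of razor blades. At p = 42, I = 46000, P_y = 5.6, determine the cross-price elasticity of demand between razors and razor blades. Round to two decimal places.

-0.65

Substituting, x = 76.8 − 3.1(42) + 0.0024(46000) − 4(5.6) = 76.8 − 130.2 + 110.4 − 22.4 = 34.6.
∂x/∂P_y = −4, so E_xy = -4·(5.6/34.6) ≈ -0.65.
E_xy < 0: the goods are complements.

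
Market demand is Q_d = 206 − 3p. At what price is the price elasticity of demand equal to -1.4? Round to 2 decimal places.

40.06

Set −bp/(a − bp) = −1.4 ⇒ bp = 1.4(a − bp) ⇒ bp(1+1.4) = 1.4·a.
p = 1.4·206/(3·2.4) ≈ 40.06.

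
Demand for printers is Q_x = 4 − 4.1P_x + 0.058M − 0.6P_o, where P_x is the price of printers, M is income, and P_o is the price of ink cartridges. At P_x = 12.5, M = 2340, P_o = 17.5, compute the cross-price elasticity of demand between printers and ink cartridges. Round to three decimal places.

-0.135

Evaluating quantity at (P_x, M, P_o) gives Q_x = 4 − 4.1(12.5) + 0.058(2340) − 0.6(17.5) = 4 − 51.25 + 135.72 − 10.5 = 77.97.
∂Q_x/∂P_o = −0.6, so E_xy = -0.6·(17.5/77.97) ≈ -0.135.
E_xy < 0: the goods are complements.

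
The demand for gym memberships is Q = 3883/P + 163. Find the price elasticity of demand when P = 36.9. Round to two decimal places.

At P = 36.9, Q = 268.2304.
dQ/dP = −3883/P² = −2.8518.
Point elasticity E = (dQ/dP)·(P/Q) = -2.8518 × 36.9/268.2304 ≈ -0.39.
|E| < 1, so demand is inelastic at this price.

-0.39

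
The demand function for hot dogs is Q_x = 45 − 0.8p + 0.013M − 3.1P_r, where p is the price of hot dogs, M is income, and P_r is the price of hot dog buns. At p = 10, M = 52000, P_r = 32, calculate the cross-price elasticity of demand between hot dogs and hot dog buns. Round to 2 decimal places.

-0.16

Q_x = 45 − 0.8(10) + 0.013(52000) − 3.1(32) = 45 − 8 + 676 − 99.2 = 613.8.
∂Q_x/∂P_r = −3.1, so E_xy = -3.1·(32/613.8) ≈ -0.16.
E_xy < 0: the goods are complements.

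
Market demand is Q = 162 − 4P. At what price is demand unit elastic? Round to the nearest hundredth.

20.25

For linear demand Q = a − bP, E = −bP/(a − bP). |E| = 1 ⇒ bP = a − bP ⇒ P = a/(2b).
P = 162/(2·4) = 20.25.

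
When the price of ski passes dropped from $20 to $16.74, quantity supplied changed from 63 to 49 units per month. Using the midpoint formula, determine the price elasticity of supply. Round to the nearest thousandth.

1.409

%Δq = (49 − 63)/[(63 + 49)/2] = -14/56 ≈ -0.2500.
%ΔP = (16.74 − 20)/[(20 + 16.74)/2] = -3.26/18.37 ≈ -0.1775.
Arc elasticity E = %Δq/%ΔP ≈ -0.2500/-0.1775 ≈ 1.409.
|E| > 1: supply is elastic over this range.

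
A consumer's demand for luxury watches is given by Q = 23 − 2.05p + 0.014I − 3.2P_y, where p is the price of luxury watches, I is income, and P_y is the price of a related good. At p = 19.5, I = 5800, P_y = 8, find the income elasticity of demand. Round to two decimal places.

2.10

Q = 23 − 2.05(19.5) + 0.014(5800) − 3.2(8) = 23 − 39.975 + 81.2 − 25.6 = 38.625.
∂Q/∂I = +0.014, so E_I = 0.014·(5800/38.625) ≈ 2.10.
E_I > 1: normal good (luxury).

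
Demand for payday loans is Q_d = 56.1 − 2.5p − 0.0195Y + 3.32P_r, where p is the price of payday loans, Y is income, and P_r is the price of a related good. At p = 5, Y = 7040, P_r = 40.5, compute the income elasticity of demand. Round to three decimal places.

-3.366

At the given point, Q_d = 56.1 − 2.5(5) − 0.0195(7040) + 3.32(40.5) = 56.1 − 12.5 − 137.28 + 134.46 = 40.78.
∂Q_d/∂Y = −0.0195, so E_I = -0.0195·(7040/40.78) ≈ -3.366.
E_I < 0: inferior good.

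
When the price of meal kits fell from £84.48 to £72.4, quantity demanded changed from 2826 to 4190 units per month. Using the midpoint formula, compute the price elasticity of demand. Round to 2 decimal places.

-2.52

%Δq = (4190 − 2826)/[(2826 + 4190)/2] = 1364/3508 ≈ 0.3888.
%ΔP = (72.4 − 84.48)/[(84.48 + 72.4)/2] = -12.08/78.44 ≈ -0.1540.
Arc elasticity E = %Δq/%ΔP ≈ 0.3888/-0.1540 ≈ -2.52.
|E| > 1: demand is elastic over this range.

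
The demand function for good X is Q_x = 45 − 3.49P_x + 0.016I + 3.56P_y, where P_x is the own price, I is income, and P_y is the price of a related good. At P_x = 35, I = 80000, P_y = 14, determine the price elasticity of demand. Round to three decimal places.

-0.098

First evaluate Q_x: 45 − 3.49(35) + 0.016(80000) + 3.56(14) = 45 − 122.15 + 1280 + 49.84 = 1252.69.
∂Q_x/∂P_x = −3.49, so E_p = (−3.49)·(35/1252.69) ≈ -0.098.
|E_p| < 1: demand is inelastic.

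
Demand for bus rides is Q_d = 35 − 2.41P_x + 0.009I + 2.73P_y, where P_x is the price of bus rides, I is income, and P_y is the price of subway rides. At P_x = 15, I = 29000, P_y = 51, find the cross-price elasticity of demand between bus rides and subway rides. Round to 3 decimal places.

Substituting, Q_d = 35 − 2.41(15) + 0.009(29000) + 2.73(51) = 35 − 36.15 + 261 + 139.23 = 399.08.
∂Q_d/∂P_y = +2.73, so E_xy = 2.73·(51/399.08) ≈ 0.349.
E_xy > 0: the goods are substitutes.

0.349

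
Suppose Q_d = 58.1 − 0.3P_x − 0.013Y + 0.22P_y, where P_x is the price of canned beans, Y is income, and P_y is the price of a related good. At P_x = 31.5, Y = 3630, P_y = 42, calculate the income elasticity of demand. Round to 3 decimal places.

Evaluating quantity at (P_x, Y, P_y) gives Q_d = 58.1 − 0.3(31.5) − 0.013(3630) + 0.22(42) = 58.1 − 9.45 − 47.19 + 9.24 = 10.7.
∂Q_d/∂Y = −0.013, so E_I = -0.013·(3630/10.7) ≈ -4.410.
E_I < 0: inferior good.

-4.410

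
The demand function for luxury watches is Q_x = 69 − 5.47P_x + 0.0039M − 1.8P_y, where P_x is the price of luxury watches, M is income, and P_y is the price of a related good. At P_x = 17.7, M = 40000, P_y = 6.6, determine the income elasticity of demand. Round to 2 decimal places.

1.34

First evaluate Q_x: 69 − 5.47(17.7) + 0.0039(40000) − 1.8(6.6) = 69 − 96.819 + 156 − 11.88 = 116.301.
∂Q_x/∂M = +0.0039, so E_I = 0.0039·(40000/116.301) ≈ 1.34.
E_I > 1: normal good (luxury).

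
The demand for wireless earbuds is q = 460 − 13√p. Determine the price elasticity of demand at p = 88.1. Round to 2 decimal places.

-0.18

At p = 88.1, q = 337.9799.
dq/dp = −13/(2√p) = −13/(2·9.3862).
Point elasticity E = (dq/dp)·(p/q) = -0.6925 × 88.1/337.9799 ≈ -0.18.
|E| < 1, so demand is inelastic at this price.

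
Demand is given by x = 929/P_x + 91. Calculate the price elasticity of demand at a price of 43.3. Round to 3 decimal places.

At P_x = 43.3, x = 112.455.
dx/dP_x = −929/P_x² = −0.4955.
Point elasticity E = (dx/dP_x)·(P_x/x) = -0.4955 × 43.3/112.455 ≈ -0.191.
|E| < 1, so demand is inelastic at this price.

-0.191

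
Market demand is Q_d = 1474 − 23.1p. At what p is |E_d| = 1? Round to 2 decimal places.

For linear demand Q_d = a − bp, E = −bp/(a − bp). |E| = 1 ⇒ bp = a − bp ⇒ p = a/(2b).
p = 1474/(2·23.1) ≈ 31.90.

31.90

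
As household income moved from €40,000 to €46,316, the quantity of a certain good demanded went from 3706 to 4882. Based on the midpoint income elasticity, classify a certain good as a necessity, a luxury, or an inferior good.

%ΔQ = (4882 − 3706)/[(3706+4882)/2] = 1176/4294 ≈ 0.2739.
%ΔY = (46,316 − 40,000)/[(40,000+46,316)/2] = 6316/43158 ≈ 0.1463.
E_I = %ΔQ/%ΔY ≈ 1.871.
E_I > 1: normal good (luxury).

luxury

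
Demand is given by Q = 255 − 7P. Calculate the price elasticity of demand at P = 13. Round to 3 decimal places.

-0.555

At P = 13, Q = 164.
dQ/dP = −7.
Point elasticity E = (dQ/dP)·(P/Q) = -7 × 13/164 ≈ -0.555.
|E| < 1, so demand is inelastic at this price.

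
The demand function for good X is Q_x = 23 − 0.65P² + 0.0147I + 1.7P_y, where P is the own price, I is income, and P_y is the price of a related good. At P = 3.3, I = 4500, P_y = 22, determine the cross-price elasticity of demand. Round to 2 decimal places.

First evaluate Q_x: 23 − 0.65(3.3)² + 0.0147(4500) + 1.7(22) = 23 − 7.0785 + 66.15 + 37.4 = 119.4715.
∂Q_x/∂P_y = +1.7, so E_xy = 1.7·(22/119.4715) ≈ 0.31.
E_xy > 0: the goods are substitutes.

0.31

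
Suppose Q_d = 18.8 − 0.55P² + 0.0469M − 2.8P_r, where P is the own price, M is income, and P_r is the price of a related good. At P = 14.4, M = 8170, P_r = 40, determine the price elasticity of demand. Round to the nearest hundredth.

-1.30

Substituting, Q_d = 18.8 − 0.55(14.4)² + 0.0469(8170) − 2.8(40) = 18.8 − 114.048 + 383.173 − 112 = 175.925.
∂Q_d/∂P = −2·0.55·P = -15.84, so E_p = -15.84·(14.4/175.925) ≈ -1.30.
|E_p| > 1: demand is elastic.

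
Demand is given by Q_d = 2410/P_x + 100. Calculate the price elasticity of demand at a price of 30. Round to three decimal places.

At P_x = 30, Q_d = 180.3333.
dQ_d/dP_x = −2410/P_x² = −2.6778.
Point elasticity E = (dQ_d/dP_x)·(P_x/Q_d) = -2.6778 × 30/180.3333 ≈ -0.445.
|E| < 1, so demand is inelastic at this price.

-0.445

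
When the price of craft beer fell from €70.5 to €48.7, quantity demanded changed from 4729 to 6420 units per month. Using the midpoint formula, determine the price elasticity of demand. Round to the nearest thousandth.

%ΔQ = (6420 − 4729)/[(4729 + 6420)/2] = 1691/5574.5 ≈ 0.3033.
%Δp = (48.7 − 70.5)/[(70.5 + 48.7)/2] = -21.8/59.6 ≈ -0.3658.
Arc elasticity E = %ΔQ/%Δp ≈ 0.3033/-0.3658 ≈ -0.829.
|E| < 1: demand is inelastic over this range.

-0.829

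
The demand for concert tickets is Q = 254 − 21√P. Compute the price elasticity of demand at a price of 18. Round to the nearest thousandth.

At P = 18, Q = 164.9045.
dQ/dP = −21/(2√P) = −21/(2·4.2426).
Point elasticity E = (dQ/dP)·(P/Q) = -2.4749 × 18/164.9045 ≈ -0.270.
|E| < 1, so demand is inelastic at this price.

-0.270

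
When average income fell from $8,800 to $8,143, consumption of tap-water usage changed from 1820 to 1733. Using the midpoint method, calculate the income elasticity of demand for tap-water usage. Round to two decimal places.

0.63

%ΔQ = (1733 − 1820)/[(1820+1733)/2] = -87/1776.5 ≈ -0.0490.
%ΔI = (8,143 − 8,800)/[(8,800+8,143)/2] = -657/8471.5 ≈ -0.0776.
E_I = %ΔQ/%ΔI ≈ 0.63.
E_I ∈ (0,1): normal good (necessity).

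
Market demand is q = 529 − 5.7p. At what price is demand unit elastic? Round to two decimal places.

For linear demand q = a − bp, E = −bp/(a − bp). |E| = 1 ⇒ bp = a − bp ⇒ p = a/(2b).
p = 529/(2·5.7) ≈ 46.40.

46.40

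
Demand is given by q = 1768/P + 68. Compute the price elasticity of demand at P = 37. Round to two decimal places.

-0.41

At P = 37, q = 115.7838.
dq/dP = −1768/P² = −1.2915.
Point elasticity E = (dq/dP)·(P/q) = -1.2915 × 37/115.7838 ≈ -0.41.
|E| < 1, so demand is inelastic at this price.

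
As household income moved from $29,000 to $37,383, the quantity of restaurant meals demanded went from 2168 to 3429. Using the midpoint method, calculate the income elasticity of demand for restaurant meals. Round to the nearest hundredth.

%ΔQ = (3429 − 2168)/[(2168+3429)/2] = 1261/2798.5 ≈ 0.4506.
%ΔI = (37,383 − 29,000)/[(29,000+37,383)/2] = 8383/33191.5 ≈ 0.2526.
E_I = %ΔQ/%ΔI ≈ 1.78.
E_I > 1: normal good (luxury).

1.78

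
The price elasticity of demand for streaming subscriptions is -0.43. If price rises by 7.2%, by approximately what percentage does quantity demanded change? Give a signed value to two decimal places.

-3.10

%ΔQ ≈ E × %ΔP = (-0.43) × (7.2%) ≈ -3.10%.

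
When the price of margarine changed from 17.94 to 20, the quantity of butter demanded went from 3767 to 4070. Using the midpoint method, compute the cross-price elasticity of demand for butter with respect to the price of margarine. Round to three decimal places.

%ΔQ_x = (4070 − 3767)/[(3767+4070)/2] = 303/3918.5 ≈ 0.0773.
%ΔP_y = (20 − 17.94)/[(17.94+20)/2] ≈ 0.1086.
E_xy = 0.0773/0.1086 ≈ 0.712.
E_xy > 0, so butter and margarine are substitutes.

0.712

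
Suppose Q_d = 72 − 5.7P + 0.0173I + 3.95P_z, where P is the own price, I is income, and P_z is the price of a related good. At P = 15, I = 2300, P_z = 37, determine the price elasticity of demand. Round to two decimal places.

Evaluating quantity at (P, I, P_z) gives Q_d = 72 − 5.7(15) + 0.0173(2300) + 3.95(37) = 72 − 85.5 + 39.79 + 146.15 = 172.44.
∂Q_d/∂P = −5.7, so E_p = (−5.7)·(15/172.44) ≈ -0.50.
|E_p| < 1: demand is inelastic.

-0.50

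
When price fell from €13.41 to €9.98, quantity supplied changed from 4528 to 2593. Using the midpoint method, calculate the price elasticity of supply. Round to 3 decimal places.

1.853

%ΔQ = (2593 − 4528)/[(4528 + 2593)/2] = -1935/3560.5 ≈ -0.5435.
%ΔP = (9.98 − 13.41)/[(13.41 + 9.98)/2] = -3.43/11.695 ≈ -0.2933.
Arc elasticity E = %ΔQ/%ΔP ≈ -0.5435/-0.2933 ≈ 1.853.
|E| > 1: supply is elastic over this range.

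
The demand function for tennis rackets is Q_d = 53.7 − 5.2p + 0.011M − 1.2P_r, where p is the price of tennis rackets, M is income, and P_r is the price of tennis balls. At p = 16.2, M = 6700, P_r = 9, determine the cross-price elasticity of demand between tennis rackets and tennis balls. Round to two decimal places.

-0.33

Evaluating quantity at (p, M, P_r) gives Q_d = 53.7 − 5.2(16.2) + 0.011(6700) − 1.2(9) = 53.7 − 84.24 + 73.7 − 10.8 = 32.36.
∂Q_d/∂P_r = −1.2, so E_xy = -1.2·(9/32.36) ≈ -0.33.
E_xy < 0: the goods are complements.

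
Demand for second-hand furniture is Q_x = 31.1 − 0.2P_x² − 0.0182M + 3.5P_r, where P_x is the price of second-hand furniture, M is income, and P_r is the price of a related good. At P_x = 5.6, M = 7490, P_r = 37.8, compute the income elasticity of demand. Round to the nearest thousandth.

Q_x = 31.1 − 0.2(5.6)² − 0.0182(7490) + 3.5(37.8) = 31.1 − 6.272 − 136.318 + 132.3 = 20.81.
∂Q_x/∂M = −0.0182, so E_I = -0.0182·(7490/20.81) ≈ -6.551.
E_I < 0: inferior good.

-6.551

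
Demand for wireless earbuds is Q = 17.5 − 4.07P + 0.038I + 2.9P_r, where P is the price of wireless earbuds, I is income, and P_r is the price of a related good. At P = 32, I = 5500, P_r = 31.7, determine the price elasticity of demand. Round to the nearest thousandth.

-0.692

First evaluate Q: 17.5 − 4.07(32) + 0.038(5500) + 2.9(31.7) = 17.5 − 130.24 + 209 + 91.93 = 188.19.
∂Q/∂P = −4.07, so E_p = (−4.07)·(32/188.19) ≈ -0.692.
|E_p| < 1: demand is inelastic.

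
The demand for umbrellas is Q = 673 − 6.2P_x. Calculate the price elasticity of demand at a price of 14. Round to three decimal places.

At P_x = 14, Q = 586.2.
dQ/dP_x = −6.2.
Point elasticity E = (dQ/dP_x)·(P_x/Q) = -6.2 × 14/586.2 ≈ -0.148.
|E| < 1, so demand is inelastic at this price.

-0.148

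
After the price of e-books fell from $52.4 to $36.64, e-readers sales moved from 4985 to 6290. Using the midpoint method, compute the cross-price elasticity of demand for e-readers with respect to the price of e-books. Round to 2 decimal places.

-0.65

%ΔQ_x = (6290 − 4985)/[(4985+6290)/2] = 1305/5637.5 ≈ 0.2315.
%ΔP_y = (36.64 − 52.4)/[(52.4+36.64)/2] ≈ -0.3540.
E_xy = 0.2315/-0.3540 ≈ -0.65.
E_xy < 0, so e-readers and e-books are complements.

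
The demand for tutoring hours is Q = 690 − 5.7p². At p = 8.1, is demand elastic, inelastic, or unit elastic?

elastic

At p = 8.1, Q = 316.023.
dQ/dp = −2·5.7·p = −92.34.
Point elasticity E = (dQ/dp)·(p/Q) = -92.34 × 8.1/316.023 ≈ -2.367.
|E| ≈ 2.367 > 1, so demand is elastic.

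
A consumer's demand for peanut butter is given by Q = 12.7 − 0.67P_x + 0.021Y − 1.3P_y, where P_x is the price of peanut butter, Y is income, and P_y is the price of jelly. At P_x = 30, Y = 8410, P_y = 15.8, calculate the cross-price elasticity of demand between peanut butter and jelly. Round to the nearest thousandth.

-0.138

Evaluating quantity at (P_x, Y, P_y) gives Q = 12.7 − 0.67(30) + 0.021(8410) − 1.3(15.8) = 12.7 − 20.1 + 176.61 − 20.54 = 148.67.
∂Q/∂P_y = −1.3, so E_xy = -1.3·(15.8/148.67) ≈ -0.138.
E_xy < 0: the goods are complements.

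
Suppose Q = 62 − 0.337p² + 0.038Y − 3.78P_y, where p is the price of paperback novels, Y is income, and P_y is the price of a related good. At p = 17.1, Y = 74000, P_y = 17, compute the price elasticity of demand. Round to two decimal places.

-0.07

Substituting, Q = 62 − 0.337(17.1)² + 0.038(74000) − 3.78(17) = 62 − 98.5422 + 2812 − 64.26 = 2711.1978.
∂Q/∂p = −2·0.337·p = -11.5254, so E_p = -11.5254·(17.1/2711.1978) ≈ -0.07.
|E_p| < 1: demand is inelastic.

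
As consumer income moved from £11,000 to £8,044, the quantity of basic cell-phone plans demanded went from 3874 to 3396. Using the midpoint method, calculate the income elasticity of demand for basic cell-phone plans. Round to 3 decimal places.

0.424

%ΔQ = (3396 − 3874)/[(3874+3396)/2] = -478/3635 ≈ -0.1315.
%ΔY = (8,044 − 11,000)/[(11,000+8,044)/2] = -2956/9522 ≈ -0.3104.
E_I = %ΔQ/%ΔY ≈ 0.424.
E_I ∈ (0,1): normal good (necessity).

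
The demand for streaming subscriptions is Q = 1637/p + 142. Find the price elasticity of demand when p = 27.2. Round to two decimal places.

At p = 27.2, Q = 202.1838.
dQ/dp = −1637/p² = −2.2126.
Point elasticity E = (dQ/dp)·(p/Q) = -2.2126 × 27.2/202.1838 ≈ -0.30.
|E| < 1, so demand is inelastic at this price.

-0.30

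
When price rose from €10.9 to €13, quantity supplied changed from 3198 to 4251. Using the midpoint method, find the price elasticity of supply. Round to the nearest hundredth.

%Δq = (4251 − 3198)/[(3198 + 4251)/2] = 1053/3724.5 ≈ 0.2827.
%ΔP = (13 − 10.9)/[(10.9 + 13)/2] = 2.1/11.95 ≈ 0.1757.
Arc elasticity E = %Δq/%ΔP ≈ 0.2827/0.1757 ≈ 1.61.
|E| > 1: supply is elastic over this range.

1.61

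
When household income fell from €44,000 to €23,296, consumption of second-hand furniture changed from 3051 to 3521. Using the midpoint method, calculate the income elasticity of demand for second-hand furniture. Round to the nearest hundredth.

%ΔQ = (3521 − 3051)/[(3051+3521)/2] = 470/3286 ≈ 0.1430.
%ΔY = (23,296 − 44,000)/[(44,000+23,296)/2] = -20704/33648 ≈ -0.6153.
E_I = %ΔQ/%ΔY ≈ -0.23.
E_I < 0: inferior good.

-0.23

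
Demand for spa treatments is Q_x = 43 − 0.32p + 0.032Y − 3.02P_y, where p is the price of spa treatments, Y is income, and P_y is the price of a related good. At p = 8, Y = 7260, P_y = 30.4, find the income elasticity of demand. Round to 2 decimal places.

1.28

Evaluating quantity at (p, Y, P_y) gives Q_x = 43 − 0.32(8) + 0.032(7260) − 3.02(30.4) = 43 − 2.56 + 232.32 − 91.808 = 180.952.
∂Q_x/∂Y = +0.032, so E_I = 0.032·(7260/180.952) ≈ 1.28.
E_I > 1: normal good (luxury).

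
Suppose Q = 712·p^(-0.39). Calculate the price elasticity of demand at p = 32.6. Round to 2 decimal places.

-0.39

For a Cobb–Douglas (constant-elasticity) form Q = A·p^α·…, the elasticity with respect to p equals the exponent α at every point.
Here the exponent on p is -0.39, so the price elasticity of demand is -0.39.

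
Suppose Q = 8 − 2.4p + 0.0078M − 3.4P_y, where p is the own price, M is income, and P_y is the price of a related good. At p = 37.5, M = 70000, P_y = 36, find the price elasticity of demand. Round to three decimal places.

-0.263

First evaluate Q: 8 − 2.4(37.5) + 0.0078(70000) − 3.4(36) = 8 − 90 + 546 − 122.4 = 341.6.
∂Q/∂p = −2.4, so E_p = (−2.4)·(37.5/341.6) ≈ -0.263.
|E_p| < 1: demand is inelastic.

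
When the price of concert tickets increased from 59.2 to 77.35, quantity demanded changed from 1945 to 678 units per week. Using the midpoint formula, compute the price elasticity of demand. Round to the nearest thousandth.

%ΔQ = (678 − 1945)/[(1945 + 678)/2] = -1267/1311.5 ≈ -0.9661.
%Δp = (77.35 − 59.2)/[(59.2 + 77.35)/2] = 18.15/68.275 ≈ 0.2658.
Arc elasticity E = %ΔQ/%Δp ≈ -0.9661/0.2658 ≈ -3.634.
|E| > 1: demand is elastic over this range.

-3.634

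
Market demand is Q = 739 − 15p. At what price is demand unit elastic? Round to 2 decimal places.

24.63

For linear demand Q = a − bp, E = −bp/(a − bp). |E| = 1 ⇒ bp = a − bp ⇒ p = a/(2b).
p = 739/(2·15) ≈ 24.63.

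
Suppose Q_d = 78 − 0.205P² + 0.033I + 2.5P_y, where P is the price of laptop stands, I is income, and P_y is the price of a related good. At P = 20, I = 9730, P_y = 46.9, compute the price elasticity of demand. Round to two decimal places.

Evaluating quantity at (P, I, P_y) gives Q_d = 78 − 0.205(20)² + 0.033(9730) + 2.5(46.9) = 78 − 82 + 321.09 + 117.25 = 434.34.
∂Q_d/∂P = −2·0.205·P = -8.2, so E_p = -8.2·(20/434.34) ≈ -0.38.
|E_p| < 1: demand is inelastic.

-0.38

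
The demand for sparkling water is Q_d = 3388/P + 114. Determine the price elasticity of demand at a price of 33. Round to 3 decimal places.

-0.474

At P = 33, Q_d = 216.6667.
dQ_d/dP = −3388/P² = −3.1111.
Point elasticity E = (dQ_d/dP)·(P/Q_d) = -3.1111 × 33/216.6667 ≈ -0.474.
|E| < 1, so demand is inelastic at this price.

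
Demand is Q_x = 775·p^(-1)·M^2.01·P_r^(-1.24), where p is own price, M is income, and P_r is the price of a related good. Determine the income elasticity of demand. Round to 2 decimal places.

2.01

For a Cobb–Douglas (constant-elasticity) form Q_x = A·M^α·…, the elasticity with respect to M equals the exponent α at every point.
Here the exponent on M is 2.01, so the income elasticity of demand is 2.01.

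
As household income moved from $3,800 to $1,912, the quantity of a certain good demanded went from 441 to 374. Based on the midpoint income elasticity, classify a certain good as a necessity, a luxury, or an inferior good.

%ΔQ = (374 − 441)/[(441+374)/2] = -67/407.5 ≈ -0.1644.
%ΔI = (1,912 − 3,800)/[(3,800+1,912)/2] = -1888/2856 ≈ -0.6611.
E_I = %ΔQ/%ΔI ≈ 0.249.
E_I ∈ (0,1): normal good (necessity).

necessity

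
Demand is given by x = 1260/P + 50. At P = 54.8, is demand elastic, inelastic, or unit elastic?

inelastic

At P = 54.8, x = 72.9927.
dx/dP = −1260/P² = −0.4196.
Point elasticity E = (dx/dP)·(P/x) = -0.4196 × 54.8/72.9927 ≈ -0.315.
|E| ≈ 0.315 < 1, so demand is inelastic.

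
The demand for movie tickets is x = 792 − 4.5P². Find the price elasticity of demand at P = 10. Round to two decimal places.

-2.63

At P = 10, x = 342.
dx/dP = −2·4.5·P = −90.
Point elasticity E = (dx/dP)·(P/x) = -90 × 10/342 ≈ -2.63.
|E| > 1, so demand is elastic at this price.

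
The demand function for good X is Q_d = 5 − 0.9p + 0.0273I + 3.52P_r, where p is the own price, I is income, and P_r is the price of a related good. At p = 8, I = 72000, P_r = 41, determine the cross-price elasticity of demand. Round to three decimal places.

Evaluating quantity at (p, I, P_r) gives Q_d = 5 − 0.9(8) + 0.0273(72000) + 3.52(41) = 5 − 7.2 + 1965.6 + 144.32 = 2107.72.
∂Q_d/∂P_r = +3.52, so E_xy = 3.52·(41/2107.72) ≈ 0.068.
E_xy > 0: the goods are substitutes.

0.068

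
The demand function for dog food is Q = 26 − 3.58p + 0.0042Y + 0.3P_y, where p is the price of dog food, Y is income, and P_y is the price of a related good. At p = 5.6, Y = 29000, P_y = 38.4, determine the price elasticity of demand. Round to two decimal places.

First evaluate Q: 26 − 3.58(5.6) + 0.0042(29000) + 0.3(38.4) = 26 − 20.048 + 121.8 + 11.52 = 139.272.
∂Q/∂p = −3.58, so E_p = (−3.58)·(5.6/139.272) ≈ -0.14.
|E_p| < 1: demand is inelastic.

-0.14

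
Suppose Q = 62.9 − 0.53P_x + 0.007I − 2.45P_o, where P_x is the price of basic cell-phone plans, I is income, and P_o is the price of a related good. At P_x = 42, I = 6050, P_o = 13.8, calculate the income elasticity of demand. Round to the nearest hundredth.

At the given point, Q = 62.9 − 0.53(42) + 0.007(6050) − 2.45(13.8) = 62.9 − 22.26 + 42.35 − 33.81 = 49.18.
∂Q/∂I = +0.007, so E_I = 0.007·(6050/49.18) ≈ 0.86.
E_I ∈ (0,1): normal good (necessity).

0.86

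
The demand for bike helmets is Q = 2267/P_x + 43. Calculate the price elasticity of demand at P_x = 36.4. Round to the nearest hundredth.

At P_x = 36.4, Q = 105.2802.
dQ/dP_x = −2267/P_x² = −1.711.
Point elasticity E = (dQ/dP_x)·(P_x/Q) = -1.711 × 36.4/105.2802 ≈ -0.59.
|E| < 1, so demand is inelastic at this price.

-0.59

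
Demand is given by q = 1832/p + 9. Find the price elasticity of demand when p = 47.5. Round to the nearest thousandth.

-0.811

At p = 47.5, q = 47.5684.
dq/dp = −1832/p² = −0.812.
Point elasticity E = (dq/dp)·(p/q) = -0.812 × 47.5/47.5684 ≈ -0.811.
|E| < 1, so demand is inelastic at this price.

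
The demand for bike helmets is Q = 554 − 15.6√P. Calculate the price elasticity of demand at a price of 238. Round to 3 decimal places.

At P = 238, Q = 313.3349.
dQ/dP = −15.6/(2√P) = −15.6/(2·15.4272).
Point elasticity E = (dQ/dP)·(P/Q) = -0.5056 × 238/313.3349 ≈ -0.384.
|E| < 1, so demand is inelastic at this price.

-0.384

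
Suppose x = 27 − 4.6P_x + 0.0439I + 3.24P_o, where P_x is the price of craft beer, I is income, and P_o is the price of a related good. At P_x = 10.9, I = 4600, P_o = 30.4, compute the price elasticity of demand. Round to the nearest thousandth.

Substituting, x = 27 − 4.6(10.9) + 0.0439(4600) + 3.24(30.4) = 27 − 50.14 + 201.94 + 98.496 = 277.296.
∂x/∂P_x = −4.6, so E_p = (−4.6)·(10.9/277.296) ≈ -0.181.
|E_p| < 1: demand is inelastic.

-0.181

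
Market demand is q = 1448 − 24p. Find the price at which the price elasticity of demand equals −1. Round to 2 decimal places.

30.17

For linear demand q = a − bp, E = −bp/(a − bp). |E| = 1 ⇒ bp = a − bp ⇒ p = a/(2b).
p = 1448/(2·24) ≈ 30.17.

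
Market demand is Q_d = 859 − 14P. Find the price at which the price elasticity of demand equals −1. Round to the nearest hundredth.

For linear demand Q_d = a − bP, E = −bP/(a − bP). |E| = 1 ⇒ bP = a − bP ⇒ P = a/(2b).
P = 859/(2·14) ≈ 30.68.

30.68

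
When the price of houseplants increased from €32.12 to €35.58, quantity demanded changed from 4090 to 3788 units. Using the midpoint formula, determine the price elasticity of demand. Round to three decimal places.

%ΔQ = (3788 − 4090)/[(4090 + 3788)/2] = -302/3939 ≈ -0.0767.
%ΔP = (35.58 − 32.12)/[(32.12 + 35.58)/2] = 3.46/33.85 ≈ 0.1022.
Arc elasticity E = %ΔQ/%ΔP ≈ -0.0767/0.1022 ≈ -0.750.
|E| < 1: demand is inelastic over this range.

-0.750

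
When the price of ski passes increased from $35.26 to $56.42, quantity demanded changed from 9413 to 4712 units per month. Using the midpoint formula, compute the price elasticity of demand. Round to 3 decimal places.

-1.442

%ΔQ = (4712 − 9413)/[(9413 + 4712)/2] = -4701/7062.5 ≈ -0.6656.
%Δp = (56.42 − 35.26)/[(35.26 + 56.42)/2] = 21.16/45.84 ≈ 0.4616.
Arc elasticity E = %ΔQ/%Δp ≈ -0.6656/0.4616 ≈ -1.442.
|E| > 1: demand is elastic over this range.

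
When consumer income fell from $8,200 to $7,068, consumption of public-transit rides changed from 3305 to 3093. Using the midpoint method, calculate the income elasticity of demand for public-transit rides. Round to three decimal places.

0.447

%ΔQ = (3093 − 3305)/[(3305+3093)/2] = -212/3199 ≈ -0.0663.
%ΔM = (7,068 − 8,200)/[(8,200+7,068)/2] = -1132/7634 ≈ -0.1483.
E_I = %ΔQ/%ΔM ≈ 0.447.
E_I ∈ (0,1): normal good (necessity).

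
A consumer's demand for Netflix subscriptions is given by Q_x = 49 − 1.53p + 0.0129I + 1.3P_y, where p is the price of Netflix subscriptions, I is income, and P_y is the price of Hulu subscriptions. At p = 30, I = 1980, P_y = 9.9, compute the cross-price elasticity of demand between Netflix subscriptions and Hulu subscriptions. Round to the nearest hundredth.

First evaluate Q_x: 49 − 1.53(30) + 0.0129(1980) + 1.3(9.9) = 49 − 45.9 + 25.542 + 12.87 = 41.512.
∂Q_x/∂P_y = +1.3, so E_xy = 1.3·(9.9/41.512) ≈ 0.31.
E_xy > 0: the goods are substitutes.

0.31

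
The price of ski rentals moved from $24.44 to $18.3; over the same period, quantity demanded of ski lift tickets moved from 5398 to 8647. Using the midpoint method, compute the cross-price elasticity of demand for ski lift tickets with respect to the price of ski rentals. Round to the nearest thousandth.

%ΔQ_x = (8647 − 5398)/[(5398+8647)/2] = 3249/7022.5 ≈ 0.4627.
%ΔP_y = (18.3 − 24.44)/[(24.44+18.3)/2] ≈ -0.2873.
E_xy = 0.4627/-0.2873 ≈ -1.610.
E_xy < 0, so ski lift tickets and ski rentals are complements.

-1.610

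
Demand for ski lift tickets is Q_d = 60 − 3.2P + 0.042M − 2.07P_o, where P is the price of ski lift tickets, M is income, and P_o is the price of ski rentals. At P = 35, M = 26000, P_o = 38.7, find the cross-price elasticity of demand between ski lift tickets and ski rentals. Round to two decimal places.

Substituting, Q_d = 60 − 3.2(35) + 0.042(26000) − 2.07(38.7) = 60 − 112 + 1092 − 80.109 = 959.891.
∂Q_d/∂P_o = −2.07, so E_xy = -2.07·(38.7/959.891) ≈ -0.08.
E_xy < 0: the goods are complements.

-0.08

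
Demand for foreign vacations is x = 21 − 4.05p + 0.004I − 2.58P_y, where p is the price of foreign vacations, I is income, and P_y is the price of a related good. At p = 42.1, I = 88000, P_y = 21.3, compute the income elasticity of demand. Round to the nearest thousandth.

At the given point, x = 21 − 4.05(42.1) + 0.004(88000) − 2.58(21.3) = 21 − 170.505 + 352 − 54.954 = 147.541.
∂x/∂I = +0.004, so E_I = 0.004·(88000/147.541) ≈ 2.386.
E_I > 1: normal good (luxury).

2.386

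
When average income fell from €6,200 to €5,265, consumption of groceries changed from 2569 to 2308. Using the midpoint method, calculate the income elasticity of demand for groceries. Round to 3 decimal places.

0.656

%ΔQ = (2308 − 2569)/[(2569+2308)/2] = -261/2438.5 ≈ -0.1070.
%ΔY = (5,265 − 6,200)/[(6,200+5,265)/2] = -935/5732.5 ≈ -0.1631.
E_I = %ΔQ/%ΔY ≈ 0.656.
E_I ∈ (0,1): normal good (necessity).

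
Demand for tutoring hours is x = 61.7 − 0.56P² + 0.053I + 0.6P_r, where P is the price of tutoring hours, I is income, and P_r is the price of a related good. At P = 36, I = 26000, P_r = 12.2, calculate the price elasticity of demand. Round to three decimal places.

First evaluate x: 61.7 − 0.56(36)² + 0.053(26000) + 0.6(12.2) = 61.7 − 725.76 + 1378 + 7.32 = 721.26.
∂x/∂P = −2·0.56·P = -40.32, so E_p = -40.32·(36/721.26) ≈ -2.012.
|E_p| > 1: demand is elastic.

-2.012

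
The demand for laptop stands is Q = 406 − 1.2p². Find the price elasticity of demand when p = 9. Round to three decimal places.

-0.630

At p = 9, Q = 308.8.
dQ/dp = −2·1.2·p = −21.6.
Point elasticity E = (dQ/dp)·(p/Q) = -21.6 × 9/308.8 ≈ -0.630.
|E| < 1, so demand is inelastic at this price.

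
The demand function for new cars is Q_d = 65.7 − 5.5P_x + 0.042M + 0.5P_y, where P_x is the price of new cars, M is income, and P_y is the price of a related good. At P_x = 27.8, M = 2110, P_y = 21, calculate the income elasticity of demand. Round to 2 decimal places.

Substituting, Q_d = 65.7 − 5.5(27.8) + 0.042(2110) + 0.5(21) = 65.7 − 152.9 + 88.62 + 10.5 = 11.92.
∂Q_d/∂M = +0.042, so E_I = 0.042·(2110/11.92) ≈ 7.43.
E_I > 1: normal good (luxury).

7.43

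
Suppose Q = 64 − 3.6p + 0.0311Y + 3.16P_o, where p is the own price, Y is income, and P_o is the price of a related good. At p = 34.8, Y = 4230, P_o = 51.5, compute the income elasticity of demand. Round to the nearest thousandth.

Q = 64 − 3.6(34.8) + 0.0311(4230) + 3.16(51.5) = 64 − 125.28 + 131.553 + 162.74 = 233.013.
∂Q/∂Y = +0.0311, so E_I = 0.0311·(4230/233.013) ≈ 0.565.
E_I ∈ (0,1): normal good (necessity).

0.565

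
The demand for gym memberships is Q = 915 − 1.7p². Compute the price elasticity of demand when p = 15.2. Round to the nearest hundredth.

At p = 15.2, Q = 522.232.
dQ/dp = −2·1.7·p = −51.68.
Point elasticity E = (dQ/dp)·(p/Q) = -51.68 × 15.2/522.232 ≈ -1.50.
|E| > 1, so demand is elastic at this price.

-1.50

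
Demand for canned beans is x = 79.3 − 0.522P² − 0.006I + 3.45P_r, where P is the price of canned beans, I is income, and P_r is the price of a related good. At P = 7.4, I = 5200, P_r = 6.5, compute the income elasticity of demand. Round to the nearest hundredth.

-0.74

First evaluate x: 79.3 − 0.522(7.4)² − 0.006(5200) + 3.45(6.5) = 79.3 − 28.5847 − 31.2 + 22.425 = 41.9403.
∂x/∂I = −0.006, so E_I = -0.006·(5200/41.9403) ≈ -0.74.
E_I < 0: inferior good.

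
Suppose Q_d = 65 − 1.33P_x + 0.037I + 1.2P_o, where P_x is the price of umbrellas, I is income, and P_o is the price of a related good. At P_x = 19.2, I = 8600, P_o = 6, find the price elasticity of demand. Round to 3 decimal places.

Evaluating quantity at (P_x, I, P_o) gives Q_d = 65 − 1.33(19.2) + 0.037(8600) + 1.2(6) = 65 − 25.536 + 318.2 + 7.2 = 364.864.
∂Q_d/∂P_x = −1.33, so E_p = (−1.33)·(19.2/364.864) ≈ -0.070.
|E_p| < 1: demand is inelastic.

-0.070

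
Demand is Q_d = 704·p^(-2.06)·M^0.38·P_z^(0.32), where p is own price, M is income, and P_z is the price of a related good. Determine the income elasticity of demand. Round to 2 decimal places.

0.38

For a Cobb–Douglas (constant-elasticity) form Q_d = A·M^α·…, the elasticity with respect to M equals the exponent α at every point.
Here the exponent on M is 0.38, so the income elasticity of demand is 0.38.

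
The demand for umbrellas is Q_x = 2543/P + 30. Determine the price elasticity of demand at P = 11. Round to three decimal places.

-0.885

At P = 11, Q_x = 261.1818.
dQ_x/dP = −2543/P² = −21.0165.
Point elasticity E = (dQ_x/dP)·(P/Q_x) = -21.0165 × 11/261.1818 ≈ -0.885.
|E| < 1, so demand is inelastic at this price.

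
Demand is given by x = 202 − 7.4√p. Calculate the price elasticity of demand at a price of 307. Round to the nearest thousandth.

At p = 307, x = 72.3415.
dx/dp = −7.4/(2√p) = −7.4/(2·17.5214).
Point elasticity E = (dx/dp)·(p/x) = -0.2112 × 307/72.3415 ≈ -0.896.
|E| < 1, so demand is inelastic at this price.

-0.896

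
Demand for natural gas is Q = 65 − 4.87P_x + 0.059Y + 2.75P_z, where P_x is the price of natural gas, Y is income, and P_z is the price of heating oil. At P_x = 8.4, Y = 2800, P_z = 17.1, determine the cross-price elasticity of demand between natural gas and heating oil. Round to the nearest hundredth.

0.20

Q = 65 − 4.87(8.4) + 0.059(2800) + 2.75(17.1) = 65 − 40.908 + 165.2 + 47.025 = 236.317.
∂Q/∂P_z = +2.75, so E_xy = 2.75·(17.1/236.317) ≈ 0.20.
E_xy > 0: the goods are substitutes.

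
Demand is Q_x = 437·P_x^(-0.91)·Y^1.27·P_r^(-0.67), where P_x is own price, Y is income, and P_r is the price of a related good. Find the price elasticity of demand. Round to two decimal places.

-0.91

For a Cobb–Douglas (constant-elasticity) form Q_x = A·P_x^α·…, the elasticity with respect to P_x equals the exponent α at every point.
Here the exponent on P_x is -0.91, so the price elasticity of demand is -0.91.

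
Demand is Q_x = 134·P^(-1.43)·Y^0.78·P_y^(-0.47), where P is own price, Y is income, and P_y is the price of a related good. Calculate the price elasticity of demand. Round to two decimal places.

For a Cobb–Douglas (constant-elasticity) form Q_x = A·P^α·…, the elasticity with respect to P equals the exponent α at every point.
Here the exponent on P is -1.43, so the price elasticity of demand is -1.43.

-1.43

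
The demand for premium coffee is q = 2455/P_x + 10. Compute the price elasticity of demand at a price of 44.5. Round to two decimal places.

At P_x = 44.5, q = 65.1685.
dq/dP_x = −2455/P_x² = −1.2397.
Point elasticity E = (dq/dP_x)·(P_x/q) = -1.2397 × 44.5/65.1685 ≈ -0.85.
|E| < 1, so demand is inelastic at this price.

-0.85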